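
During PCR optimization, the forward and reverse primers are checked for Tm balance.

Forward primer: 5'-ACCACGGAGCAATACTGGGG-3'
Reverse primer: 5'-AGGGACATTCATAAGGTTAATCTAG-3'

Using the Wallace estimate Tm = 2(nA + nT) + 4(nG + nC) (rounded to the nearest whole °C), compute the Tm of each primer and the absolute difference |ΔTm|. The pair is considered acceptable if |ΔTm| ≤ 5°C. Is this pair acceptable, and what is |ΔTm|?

Forward: A=6 T=2 G=7 C=5 → Tm = 2·8 + 4·12 = 64°C.
Reverse: A=9 T=7 G=6 C=3 → Tm = 2·16 + 4·9 = 68°C.
|ΔTm| = |64 − 68| = 4°C, ≤ 5°C.

|ΔTm| = 4°C; the pair is acceptable.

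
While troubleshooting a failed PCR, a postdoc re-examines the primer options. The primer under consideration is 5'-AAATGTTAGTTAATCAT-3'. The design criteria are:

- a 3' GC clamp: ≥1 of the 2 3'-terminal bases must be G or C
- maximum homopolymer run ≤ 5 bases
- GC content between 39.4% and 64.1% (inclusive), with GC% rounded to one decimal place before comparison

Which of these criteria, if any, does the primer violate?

Base counts: A=7, T=7, G=2, C=1 (length 17).
GC clamp: 3' end AT has 0 G/C, need ≥1 ✗
homopolymer run: longest run = 3 ✓
GC content: GC 3/17 = 17.6%, outside 39.4–64.1% ✗

Fails: GC clamp, GC content.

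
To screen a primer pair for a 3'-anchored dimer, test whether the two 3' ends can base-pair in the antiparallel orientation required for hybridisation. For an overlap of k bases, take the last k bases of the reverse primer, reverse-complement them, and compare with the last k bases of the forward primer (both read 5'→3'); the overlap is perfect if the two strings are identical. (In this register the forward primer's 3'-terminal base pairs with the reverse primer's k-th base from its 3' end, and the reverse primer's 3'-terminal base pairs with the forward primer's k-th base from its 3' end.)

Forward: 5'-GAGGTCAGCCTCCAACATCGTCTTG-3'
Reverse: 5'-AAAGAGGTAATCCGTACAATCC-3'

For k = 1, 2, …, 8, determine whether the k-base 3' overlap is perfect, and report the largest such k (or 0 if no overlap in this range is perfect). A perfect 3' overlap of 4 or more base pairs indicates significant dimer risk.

Last 8 bases (5'→3') — forward …TCGTCTTG, reverse …TACAATCC.
Reverse complement of the reverse primer's last 8 bases: GGATTGTA; its first k bases are the reverse complement of the reverse primer's last k bases, so a perfect k-base overlap needs the forward primer's last k bases to equal them.
Comparing (forward last k vs required): k=1: G vs G ✓; k=2: TG vs GG ✗; k=3: TTG vs GGA ✗; k=4: CTTG vs GGAT ✗; k=5: TCTTG vs GGATT ✗; k=6: GTCTTG vs GGATTG ✗; k=7: CGTCTTG vs GGATTGT ✗; k=8: TCGTCTTG vs GGATTGTA ✗.
Only k = 1 is perfect, so the longest perfect 3' overlap is 1.

Longest perfect overlap: 1 complementary base pair; below the dimer-risk threshold (threshold 4).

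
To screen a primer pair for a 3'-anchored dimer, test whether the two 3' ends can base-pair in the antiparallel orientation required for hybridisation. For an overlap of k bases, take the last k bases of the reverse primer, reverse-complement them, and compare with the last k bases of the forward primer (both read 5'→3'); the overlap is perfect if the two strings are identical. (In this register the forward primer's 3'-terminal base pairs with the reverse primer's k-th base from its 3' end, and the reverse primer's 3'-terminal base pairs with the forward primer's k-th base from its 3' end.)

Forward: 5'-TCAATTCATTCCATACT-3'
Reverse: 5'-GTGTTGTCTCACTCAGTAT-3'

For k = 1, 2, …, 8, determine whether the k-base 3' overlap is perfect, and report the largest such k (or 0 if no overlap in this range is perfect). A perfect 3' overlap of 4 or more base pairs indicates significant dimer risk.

Longest perfect overlap: 5 complementary base pairs; significant dimer risk (threshold 4).

Last 8 bases (5'→3') — forward …TCCATACT, reverse …CTCAGTAT.
Reverse complement of the reverse primer's last 8 bases: ATACTGAG; its first k bases are the reverse complement of the reverse primer's last k bases, so a perfect k-base overlap needs the forward primer's last k bases to equal them.
Comparing (forward last k vs required): k=1: T vs A ✗; k=2: CT vs AT ✗; k=3: ACT vs ATA ✗; k=4: TACT vs ATAC ✗; k=5: ATACT vs ATACT ✓; k=6: CATACT vs ATACTG ✗; k=7: CCATACT vs ATACTGA ✗; k=8: TCCATACT vs ATACTGAG ✗.
Only k = 5 is perfect, so the longest perfect 3' overlap is 5.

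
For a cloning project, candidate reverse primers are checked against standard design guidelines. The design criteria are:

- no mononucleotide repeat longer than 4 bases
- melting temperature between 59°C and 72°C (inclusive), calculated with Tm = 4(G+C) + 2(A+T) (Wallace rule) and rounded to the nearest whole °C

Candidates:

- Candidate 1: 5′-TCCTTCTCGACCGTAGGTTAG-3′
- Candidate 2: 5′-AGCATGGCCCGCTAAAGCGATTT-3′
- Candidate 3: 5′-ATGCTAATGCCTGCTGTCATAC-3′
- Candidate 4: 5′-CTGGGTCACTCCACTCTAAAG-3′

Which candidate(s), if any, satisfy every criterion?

Candidate 1, Candidate 2, Candidate 3 and Candidate 4.

Candidate 1 (21 nt, A=3 T=7 G=5 C=6): longest run = 2 ✓; Tm = 2·10 + 4·11 = 64°C ✓ — passes.
Candidate 2 (23 nt, A=6 T=5 G=6 C=6): longest run = 3 ✓; Tm = 2·11 + 4·12 = 70°C ✓ — passes.
Candidate 3 (22 nt, A=5 T=7 G=4 C=6): longest run = 2 ✓; Tm = 2·12 + 4·10 = 64°C ✓ — passes.
Candidate 4 (21 nt, A=5 T=5 G=4 C=7): longest run = 3 ✓; Tm = 2·10 + 4·11 = 64°C ✓ — passes.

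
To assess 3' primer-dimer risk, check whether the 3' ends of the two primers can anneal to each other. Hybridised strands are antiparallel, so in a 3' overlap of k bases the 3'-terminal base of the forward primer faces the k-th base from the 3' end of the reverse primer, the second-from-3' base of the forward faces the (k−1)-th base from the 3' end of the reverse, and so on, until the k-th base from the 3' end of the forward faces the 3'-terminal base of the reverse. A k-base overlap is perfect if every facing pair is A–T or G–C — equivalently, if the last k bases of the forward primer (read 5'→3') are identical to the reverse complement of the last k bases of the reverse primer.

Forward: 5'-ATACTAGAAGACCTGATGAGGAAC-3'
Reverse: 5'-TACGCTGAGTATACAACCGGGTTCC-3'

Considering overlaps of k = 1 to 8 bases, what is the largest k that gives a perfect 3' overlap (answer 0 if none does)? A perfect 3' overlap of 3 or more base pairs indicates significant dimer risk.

Last 8 bases (5'→3') — forward …TGAGGAAC, reverse …CGGGTTCC.
Reverse complement of the reverse primer's last 8 bases: GGAACCCG; its first k bases are the reverse complement of the reverse primer's last k bases, so a perfect k-base overlap needs the forward primer's last k bases to equal them.
Comparing (forward last k vs required): k=1: C vs G ✗; k=2: AC vs GG ✗; k=3: AAC vs GGA ✗; k=4: GAAC vs GGAA ✗; k=5: GGAAC vs GGAAC ✓; k=6: AGGAAC vs GGAACC ✗; k=7: GAGGAAC vs GGAACCC ✗; k=8: TGAGGAAC vs GGAACCCG ✗.
Only k = 5 is perfect, so the longest perfect 3' overlap is 5.

Longest perfect overlap: 5 complementary base pairs; significant dimer risk (threshold 3).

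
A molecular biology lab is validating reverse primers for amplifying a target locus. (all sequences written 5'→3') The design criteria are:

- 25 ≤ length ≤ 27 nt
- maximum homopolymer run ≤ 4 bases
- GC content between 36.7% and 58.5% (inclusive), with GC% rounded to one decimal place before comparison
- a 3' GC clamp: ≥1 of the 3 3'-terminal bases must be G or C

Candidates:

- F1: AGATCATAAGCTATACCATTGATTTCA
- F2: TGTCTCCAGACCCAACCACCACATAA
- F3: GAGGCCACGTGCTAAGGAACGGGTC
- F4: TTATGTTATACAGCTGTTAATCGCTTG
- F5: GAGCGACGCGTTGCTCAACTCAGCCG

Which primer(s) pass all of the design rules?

F1 (27 nt, A=10 T=9 G=3 C=5): length 27 ✓; longest run = 3 ✓; GC 8/27 = 29.6%, outside 36.7–58.5% ✗; 3' end TCA has 1 G/C ✓ — fails.
F2 (26 nt, A=9 T=4 G=2 C=11): length 26 ✓; longest run = 3 ✓; GC 13/26 = 50.0% ✓; 3' end TAA has 0 G/C, need ≥1 ✗ — fails.
F3 (25 nt, A=6 T=3 G=10 C=6): length 25 ✓; longest run = 3 ✓; GC 16/25 = 64.0%, outside 36.7–58.5% ✗; 3' end GTC has 2 G/C ✓ — fails.
F4 (27 nt, A=6 T=12 G=5 C=4): length 27 ✓; longest run = 2 ✓; GC 9/27 = 33.3%, outside 36.7–58.5% ✗; 3' end TTG has 1 G/C ✓ — fails.
F5 (26 nt, A=5 T=4 G=8 C=9): length 26 ✓; longest run = 2 ✓; GC 17/26 = 65.4%, outside 36.7–58.5% ✗; 3' end CCG has 3 G/C ✓ — fails.

None of the candidates satisfy all criteria.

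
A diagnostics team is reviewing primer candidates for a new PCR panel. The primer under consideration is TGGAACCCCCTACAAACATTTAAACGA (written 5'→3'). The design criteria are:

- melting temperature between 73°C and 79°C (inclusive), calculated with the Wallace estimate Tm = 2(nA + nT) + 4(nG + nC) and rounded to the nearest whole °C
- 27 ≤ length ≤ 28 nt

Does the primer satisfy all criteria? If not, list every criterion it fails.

Meets all criteria.

Base counts: A=11, T=5, G=3, C=8 (length 27).
Tm: Tm = 2·16 + 4·11 = 76°C ✓
length: length 27 ✓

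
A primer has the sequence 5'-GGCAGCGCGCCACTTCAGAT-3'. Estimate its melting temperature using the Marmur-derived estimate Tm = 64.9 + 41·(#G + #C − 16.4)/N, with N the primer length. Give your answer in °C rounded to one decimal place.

57.9°C

Base counts: A=4, T=3, G=6, C=7; G+C = 13, N = 20.
Tm = 64.9 + 41·(13 − 16.4)/20 = 64.9 + -139.40/20 = 57.9°C.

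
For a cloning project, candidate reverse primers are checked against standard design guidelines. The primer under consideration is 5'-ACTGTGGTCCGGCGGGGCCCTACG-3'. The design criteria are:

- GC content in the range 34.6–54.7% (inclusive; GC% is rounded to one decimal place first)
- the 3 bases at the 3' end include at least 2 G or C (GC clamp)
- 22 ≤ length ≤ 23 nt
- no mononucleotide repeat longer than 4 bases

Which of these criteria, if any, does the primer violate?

Fails: GC content, length.

Base counts: A=2, T=4, G=10, C=8 (length 24).
GC content: GC 18/24 = 75.0%, outside 34.6–54.7% ✗
GC clamp: 3' end ACG has 2 G/C ✓
length: length 24, outside 22–23 ✗
homopolymer run: longest run = 4 ✓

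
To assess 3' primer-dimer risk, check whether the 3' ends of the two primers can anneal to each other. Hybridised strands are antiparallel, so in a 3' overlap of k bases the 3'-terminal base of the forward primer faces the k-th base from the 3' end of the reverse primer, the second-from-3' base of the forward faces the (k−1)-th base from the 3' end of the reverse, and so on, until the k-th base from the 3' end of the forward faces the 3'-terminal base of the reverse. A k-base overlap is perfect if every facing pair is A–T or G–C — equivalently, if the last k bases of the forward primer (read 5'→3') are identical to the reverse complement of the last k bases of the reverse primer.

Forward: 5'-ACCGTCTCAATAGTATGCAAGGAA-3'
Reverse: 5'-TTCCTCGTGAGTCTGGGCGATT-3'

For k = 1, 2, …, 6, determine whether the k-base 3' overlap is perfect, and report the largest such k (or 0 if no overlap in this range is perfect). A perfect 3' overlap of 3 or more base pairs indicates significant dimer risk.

Longest perfect overlap: 2 complementary base pairs; below the dimer-risk threshold (threshold 3).

Last 6 bases (5'→3') — forward …AAGGAA, reverse …GCGATT.
Reverse complement of the reverse primer's last 6 bases: AATCGC; its first k bases are the reverse complement of the reverse primer's last k bases, so a perfect k-base overlap needs the forward primer's last k bases to equal them.
Comparing (forward last k vs required): k=1: A vs A ✓; k=2: AA vs AA ✓; k=3: GAA vs AAT ✗; k=4: GGAA vs AATC ✗; k=5: AGGAA vs AATCG ✗; k=6: AAGGAA vs AATCGC ✗.
Perfect overlaps at k = 1, 2; the largest is 2.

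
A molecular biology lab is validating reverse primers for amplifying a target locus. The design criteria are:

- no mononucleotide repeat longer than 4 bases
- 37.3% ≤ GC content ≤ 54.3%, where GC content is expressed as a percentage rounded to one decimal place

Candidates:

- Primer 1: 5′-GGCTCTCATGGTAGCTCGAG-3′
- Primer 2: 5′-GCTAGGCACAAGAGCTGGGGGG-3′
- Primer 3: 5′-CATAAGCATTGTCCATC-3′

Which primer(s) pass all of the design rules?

Primer 1 (20 nt, A=3 T=5 G=7 C=5): longest run = 2 ✓; GC 12/20 = 60.0%, outside 37.3–54.3% ✗ — fails.
Primer 2 (22 nt, A=5 T=2 G=11 C=4): longest run = 6, exceeds 4 ✗; GC 15/22 = 68.2%, outside 37.3–54.3% ✗ — fails.
Primer 3 (17 nt, A=5 T=5 G=2 C=5): longest run = 2 ✓; GC 7/17 = 41.2% ✓ — passes.

Primer 3 only.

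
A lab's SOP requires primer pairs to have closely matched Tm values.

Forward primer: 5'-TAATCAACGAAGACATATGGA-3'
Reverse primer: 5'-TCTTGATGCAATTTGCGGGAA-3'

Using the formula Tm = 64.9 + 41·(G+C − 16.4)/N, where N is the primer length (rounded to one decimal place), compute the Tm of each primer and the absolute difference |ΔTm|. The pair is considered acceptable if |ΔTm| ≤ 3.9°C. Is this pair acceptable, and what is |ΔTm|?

|ΔTm| = 4.0°C; the pair is not acceptable.

Forward: G+C = 7, N = 21 → Tm = 64.9 + 41·(7 − 16.4)/21 = 46.5°C.
Reverse: G+C = 9, N = 21 → Tm = 64.9 + 41·(9 − 16.4)/21 = 50.5°C.
|ΔTm| = |46.5 − 50.5| = 4.0°C, > 3.9°C.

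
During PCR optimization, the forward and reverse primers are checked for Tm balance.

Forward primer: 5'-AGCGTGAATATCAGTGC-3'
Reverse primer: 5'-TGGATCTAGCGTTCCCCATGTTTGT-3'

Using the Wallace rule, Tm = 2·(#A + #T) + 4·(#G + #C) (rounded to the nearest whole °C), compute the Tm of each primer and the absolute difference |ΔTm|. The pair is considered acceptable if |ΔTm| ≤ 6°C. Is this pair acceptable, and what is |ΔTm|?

|ΔTm| = 24°C; the pair is not acceptable.

Forward: A=5 T=4 G=5 C=3 → Tm = 2·9 + 4·8 = 50°C.
Reverse: A=3 T=10 G=6 C=6 → Tm = 2·13 + 4·12 = 74°C.
|ΔTm| = |50 − 74| = 24°C, > 6°C.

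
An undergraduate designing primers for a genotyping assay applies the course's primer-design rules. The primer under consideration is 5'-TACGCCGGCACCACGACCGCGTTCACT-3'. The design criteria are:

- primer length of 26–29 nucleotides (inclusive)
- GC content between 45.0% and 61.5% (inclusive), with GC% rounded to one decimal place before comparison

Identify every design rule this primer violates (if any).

Base counts: A=5, T=4, G=6, C=12 (length 27).
length: length 27 ✓
GC content: GC 18/27 = 66.7%, outside 45.0–61.5% ✗

Fails: GC content.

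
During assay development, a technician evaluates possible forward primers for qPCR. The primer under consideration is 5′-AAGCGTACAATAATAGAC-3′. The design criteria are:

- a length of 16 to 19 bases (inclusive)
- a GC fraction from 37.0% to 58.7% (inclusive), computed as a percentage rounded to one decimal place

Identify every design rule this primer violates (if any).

Fails: GC content.

Base counts: A=9, T=3, G=3, C=3 (length 18).
length: length 18 ✓
GC content: GC 6/18 = 33.3%, outside 37.0–58.7% ✗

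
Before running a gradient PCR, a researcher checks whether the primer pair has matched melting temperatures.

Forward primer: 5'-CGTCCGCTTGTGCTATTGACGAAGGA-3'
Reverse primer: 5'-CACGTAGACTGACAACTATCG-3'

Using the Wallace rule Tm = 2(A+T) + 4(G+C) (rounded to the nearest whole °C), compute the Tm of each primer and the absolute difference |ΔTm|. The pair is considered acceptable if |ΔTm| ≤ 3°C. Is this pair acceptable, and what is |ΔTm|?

Forward: A=5 T=7 G=8 C=6 → Tm = 2·12 + 4·14 = 80°C.
Reverse: A=7 T=4 G=4 C=6 → Tm = 2·11 + 4·10 = 62°C.
|ΔTm| = |80 − 62| = 18°C, > 3°C.

|ΔTm| = 18°C; the pair is not acceptable.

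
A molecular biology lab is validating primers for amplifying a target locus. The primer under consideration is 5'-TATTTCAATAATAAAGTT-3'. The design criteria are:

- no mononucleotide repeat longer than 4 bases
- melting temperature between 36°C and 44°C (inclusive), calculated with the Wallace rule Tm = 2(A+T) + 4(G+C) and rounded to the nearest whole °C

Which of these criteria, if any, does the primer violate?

Meets all criteria.

Base counts: A=8, T=8, G=1, C=1 (length 18).
homopolymer run: longest run = 3 ✓
Tm: Tm = 2·16 + 4·2 = 40°C ✓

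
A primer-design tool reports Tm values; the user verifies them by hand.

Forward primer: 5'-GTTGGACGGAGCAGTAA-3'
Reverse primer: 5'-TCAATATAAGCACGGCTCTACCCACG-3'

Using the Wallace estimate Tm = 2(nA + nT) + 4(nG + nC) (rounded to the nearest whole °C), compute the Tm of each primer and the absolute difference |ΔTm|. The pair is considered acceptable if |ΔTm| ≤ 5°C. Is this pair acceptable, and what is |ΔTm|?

Forward: A=5 T=3 G=7 C=2 → Tm = 2·8 + 4·9 = 52°C.
Reverse: A=8 T=5 G=4 C=9 → Tm = 2·13 + 4·13 = 78°C.
|ΔTm| = |52 − 78| = 26°C, > 5°C.

|ΔTm| = 26°C; the pair is not acceptable.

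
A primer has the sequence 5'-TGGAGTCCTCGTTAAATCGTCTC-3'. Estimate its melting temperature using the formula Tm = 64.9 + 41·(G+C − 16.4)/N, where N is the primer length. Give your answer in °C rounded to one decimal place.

55.3°C

Base counts: A=4, T=8, G=5, C=6; G+C = 11, N = 23.
Tm = 64.9 + 41·(11 − 16.4)/23 = 64.9 + -221.40/23 = 55.3°C.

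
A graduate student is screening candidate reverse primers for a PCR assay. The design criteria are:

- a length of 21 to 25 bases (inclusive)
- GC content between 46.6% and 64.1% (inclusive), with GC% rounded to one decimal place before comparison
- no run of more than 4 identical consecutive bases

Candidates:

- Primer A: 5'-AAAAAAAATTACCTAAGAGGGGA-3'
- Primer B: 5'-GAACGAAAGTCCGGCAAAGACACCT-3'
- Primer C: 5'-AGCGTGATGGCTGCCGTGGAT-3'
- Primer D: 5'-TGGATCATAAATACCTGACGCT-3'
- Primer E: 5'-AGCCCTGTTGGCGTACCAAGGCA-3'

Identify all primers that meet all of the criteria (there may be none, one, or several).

Primer B, Primer C and Primer E.

Primer A (23 nt, A=13 T=3 G=5 C=2): length 23 ✓; GC 7/23 = 30.4%, outside 46.6–64.1% ✗; longest run = 8, exceeds 4 ✗ — fails.
Primer B (25 nt, A=10 T=2 G=6 C=7): length 25 ✓; GC 13/25 = 52.0% ✓; longest run = 3 ✓ — passes.
Primer C (21 nt, A=3 T=5 G=9 C=4): length 21 ✓; GC 13/21 = 61.9% ✓; longest run = 2 ✓ — passes.
Primer D (22 nt, A=7 T=6 G=4 C=5): length 22 ✓; GC 9/22 = 40.9%, outside 46.6–64.1% ✗; longest run = 3 ✓ — fails.
Primer E (23 nt, A=5 T=4 G=7 C=7): length 23 ✓; GC 14/23 = 60.9% ✓; longest run = 3 ✓ — passes.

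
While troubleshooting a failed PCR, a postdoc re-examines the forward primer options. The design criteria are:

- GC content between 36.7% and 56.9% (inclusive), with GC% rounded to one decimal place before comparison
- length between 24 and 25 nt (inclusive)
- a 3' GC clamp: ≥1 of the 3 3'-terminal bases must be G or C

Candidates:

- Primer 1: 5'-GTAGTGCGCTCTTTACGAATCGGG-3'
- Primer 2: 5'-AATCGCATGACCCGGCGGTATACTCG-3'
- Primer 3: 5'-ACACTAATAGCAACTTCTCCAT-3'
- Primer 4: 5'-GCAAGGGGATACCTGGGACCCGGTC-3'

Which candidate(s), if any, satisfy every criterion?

Primer 1 only.

Primer 1 (24 nt, A=4 T=7 G=8 C=5): GC 13/24 = 54.2% ✓; length 24 ✓; 3' end GGG has 3 G/C ✓ — passes.
Primer 2 (26 nt, A=6 T=5 G=7 C=8): GC 15/26 = 57.7%, outside 36.7–56.9% ✗; length 26, outside 24–25 ✗; 3' end TCG has 2 G/C ✓ — fails.
Primer 3 (22 nt, A=8 T=6 G=1 C=7): GC 8/22 = 36.4%, outside 36.7–56.9% ✗; length 22, outside 24–25 ✗; 3' end CAT has 1 G/C ✓ — fails.
Primer 4 (25 nt, A=5 T=3 G=10 C=7): GC 17/25 = 68.0%, outside 36.7–56.9% ✗; length 25 ✓; 3' end GTC has 2 G/C ✓ — fails.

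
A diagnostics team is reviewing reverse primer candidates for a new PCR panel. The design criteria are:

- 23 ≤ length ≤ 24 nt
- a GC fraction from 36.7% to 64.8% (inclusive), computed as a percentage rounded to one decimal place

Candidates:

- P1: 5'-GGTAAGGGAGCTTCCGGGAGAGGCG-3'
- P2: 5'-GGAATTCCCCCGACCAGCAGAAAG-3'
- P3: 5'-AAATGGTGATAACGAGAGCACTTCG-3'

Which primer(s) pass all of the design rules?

P2 only.

P1 (25 nt, A=5 T=3 G=13 C=4): length 25, outside 23–24 ✗; GC 17/25 = 68.0%, outside 36.7–64.8% ✗ — fails.
P2 (24 nt, A=8 T=2 G=6 C=8): length 24 ✓; GC 14/24 = 58.3% ✓ — passes.
P3 (25 nt, A=9 T=5 G=7 C=4): length 25, outside 23–24 ✗; GC 11/25 = 44.0% ✓ — fails.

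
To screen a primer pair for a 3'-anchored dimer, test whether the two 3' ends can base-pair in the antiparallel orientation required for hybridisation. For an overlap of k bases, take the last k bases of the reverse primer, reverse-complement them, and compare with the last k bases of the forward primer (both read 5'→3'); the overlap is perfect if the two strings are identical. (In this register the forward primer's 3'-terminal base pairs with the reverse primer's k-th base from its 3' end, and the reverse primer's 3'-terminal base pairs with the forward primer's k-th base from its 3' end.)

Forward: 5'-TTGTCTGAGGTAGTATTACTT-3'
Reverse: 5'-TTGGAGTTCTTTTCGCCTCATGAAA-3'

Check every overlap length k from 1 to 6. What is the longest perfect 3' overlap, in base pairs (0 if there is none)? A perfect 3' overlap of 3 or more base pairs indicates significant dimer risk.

Last 6 bases (5'→3') — forward …TTACTT, reverse …ATGAAA.
Reverse complement of the reverse primer's last 6 bases: TTTCAT; its first k bases are the reverse complement of the reverse primer's last k bases, so a perfect k-base overlap needs the forward primer's last k bases to equal them.
Comparing (forward last k vs required): k=1: T vs T ✓; k=2: TT vs TT ✓; k=3: CTT vs TTT ✗; k=4: ACTT vs TTTC ✗; k=5: TACTT vs TTTCA ✗; k=6: TTACTT vs TTTCAT ✗.
Perfect overlaps at k = 1, 2; the largest is 2.

Longest perfect overlap: 2 complementary base pairs; below the dimer-risk threshold (threshold 3).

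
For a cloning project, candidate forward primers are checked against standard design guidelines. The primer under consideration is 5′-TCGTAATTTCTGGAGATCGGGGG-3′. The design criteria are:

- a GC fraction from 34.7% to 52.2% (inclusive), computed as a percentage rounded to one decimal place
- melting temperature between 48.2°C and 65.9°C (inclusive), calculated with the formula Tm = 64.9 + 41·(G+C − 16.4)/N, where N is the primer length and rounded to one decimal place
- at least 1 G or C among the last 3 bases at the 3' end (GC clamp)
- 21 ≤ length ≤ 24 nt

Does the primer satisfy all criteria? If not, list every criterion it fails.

Base counts: A=4, T=7, G=9, C=3 (length 23).
GC content: GC 12/23 = 52.2% ✓
Tm: Tm = 64.9 + 41·(12 − 16.4)/23 = 57.1°C ✓
GC clamp: 3' end GGG has 3 G/C ✓
length: length 23 ✓

Meets all criteria.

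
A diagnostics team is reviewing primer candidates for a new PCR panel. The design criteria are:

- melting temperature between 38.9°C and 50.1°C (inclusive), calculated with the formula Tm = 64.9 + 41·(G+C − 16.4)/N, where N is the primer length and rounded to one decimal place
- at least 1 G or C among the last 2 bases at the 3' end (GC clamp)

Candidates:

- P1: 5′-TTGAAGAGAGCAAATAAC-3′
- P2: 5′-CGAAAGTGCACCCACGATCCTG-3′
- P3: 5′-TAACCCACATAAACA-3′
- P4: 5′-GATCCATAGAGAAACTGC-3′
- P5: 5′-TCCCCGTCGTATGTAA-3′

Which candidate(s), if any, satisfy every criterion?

P1 and P4.

P1 (18 nt, A=9 T=3 G=4 C=2): Tm = 64.9 + 41·(6 − 16.4)/18 = 41.2°C ✓; 3' end AC has 1 G/C ✓ — passes.
P2 (22 nt, A=6 T=3 G=5 C=8): Tm = 64.9 + 41·(13 − 16.4)/22 = 58.6°C, outside 38.9–50.1°C ✗; 3' end TG has 1 G/C ✓ — fails.
P3 (15 nt, A=8 T=2 G=0 C=5): Tm = 64.9 + 41·(5 − 16.4)/15 = 33.7°C, outside 38.9–50.1°C ✗; 3' end CA has 1 G/C ✓ — fails.
P4 (18 nt, A=7 T=3 G=4 C=4): Tm = 64.9 + 41·(8 − 16.4)/18 = 45.8°C ✓; 3' end GC has 2 G/C ✓ — passes.
P5 (16 nt, A=3 T=5 G=3 C=5): Tm = 64.9 + 41·(8 − 16.4)/16 = 43.4°C ✓; 3' end AA has 0 G/C, need ≥1 ✗ — fails.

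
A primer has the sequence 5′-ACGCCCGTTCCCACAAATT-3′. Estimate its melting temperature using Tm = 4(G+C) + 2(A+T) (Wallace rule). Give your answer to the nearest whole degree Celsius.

58°C

Base counts: A=5, T=4, G=2, C=8 (length 19).
Tm = 2·(5+4) + 4·(2+8) = 2·9 + 4·10 = 18 + 40 = 58°C.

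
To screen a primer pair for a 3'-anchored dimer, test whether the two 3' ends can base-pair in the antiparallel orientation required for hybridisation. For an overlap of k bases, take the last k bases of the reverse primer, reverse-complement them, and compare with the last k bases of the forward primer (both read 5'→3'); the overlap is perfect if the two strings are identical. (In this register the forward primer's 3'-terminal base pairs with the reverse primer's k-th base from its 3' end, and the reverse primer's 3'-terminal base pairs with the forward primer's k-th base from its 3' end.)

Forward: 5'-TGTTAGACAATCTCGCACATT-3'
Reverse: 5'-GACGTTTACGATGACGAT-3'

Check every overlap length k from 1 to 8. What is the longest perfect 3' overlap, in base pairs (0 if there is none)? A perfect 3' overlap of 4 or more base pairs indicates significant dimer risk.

Last 8 bases (5'→3') — forward …CGCACATT, reverse …ATGACGAT.
Reverse complement of the reverse primer's last 8 bases: ATCGTCAT; its first k bases are the reverse complement of the reverse primer's last k bases, so a perfect k-base overlap needs the forward primer's last k bases to equal them.
Comparing (forward last k vs required): k=1: T vs A ✗; k=2: TT vs AT ✗; k=3: ATT vs ATC ✗; k=4: CATT vs ATCG ✗; k=5: ACATT vs ATCGT ✗; k=6: CACATT vs ATCGTC ✗; k=7: GCACATT vs ATCGTCA ✗; k=8: CGCACATT vs ATCGTCAT ✗.
No overlap length from 1 to 8 is perfect, so the longest perfect 3' overlap is 0.

Longest perfect overlap: 0 complementary base pairs; below the dimer-risk threshold (threshold 4).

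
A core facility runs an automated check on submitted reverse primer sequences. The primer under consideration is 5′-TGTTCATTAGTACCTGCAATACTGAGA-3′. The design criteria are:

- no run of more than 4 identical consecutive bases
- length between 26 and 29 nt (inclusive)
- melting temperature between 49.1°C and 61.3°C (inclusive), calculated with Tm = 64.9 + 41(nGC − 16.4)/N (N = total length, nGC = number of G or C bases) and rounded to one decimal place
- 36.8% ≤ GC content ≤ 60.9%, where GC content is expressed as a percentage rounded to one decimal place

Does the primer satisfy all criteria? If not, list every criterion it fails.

Meets all criteria.

Base counts: A=8, T=9, G=5, C=5 (length 27).
homopolymer run: longest run = 2 ✓
length: length 27 ✓
Tm: Tm = 64.9 + 41·(10 − 16.4)/27 = 55.2°C ✓
GC content: GC 10/27 = 37.0% ✓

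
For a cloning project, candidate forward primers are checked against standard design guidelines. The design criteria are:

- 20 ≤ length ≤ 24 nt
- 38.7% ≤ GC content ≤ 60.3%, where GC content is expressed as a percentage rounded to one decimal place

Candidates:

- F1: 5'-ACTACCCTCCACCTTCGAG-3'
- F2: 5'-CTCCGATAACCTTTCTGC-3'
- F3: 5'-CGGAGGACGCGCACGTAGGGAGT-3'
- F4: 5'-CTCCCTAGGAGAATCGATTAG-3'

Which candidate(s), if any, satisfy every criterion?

F1 (19 nt, A=4 T=4 G=2 C=9): length 19, outside 20–24 ✗; GC 11/19 = 57.9% ✓ — fails.
F2 (18 nt, A=3 T=6 G=2 C=7): length 18, outside 20–24 ✗; GC 9/18 = 50.0% ✓ — fails.
F3 (23 nt, A=5 T=2 G=11 C=5): length 23 ✓; GC 16/23 = 69.6%, outside 38.7–60.3% ✗ — fails.
F4 (21 nt, A=6 T=5 G=5 C=5): length 21 ✓; GC 10/21 = 47.6% ✓ — passes.

F4 only.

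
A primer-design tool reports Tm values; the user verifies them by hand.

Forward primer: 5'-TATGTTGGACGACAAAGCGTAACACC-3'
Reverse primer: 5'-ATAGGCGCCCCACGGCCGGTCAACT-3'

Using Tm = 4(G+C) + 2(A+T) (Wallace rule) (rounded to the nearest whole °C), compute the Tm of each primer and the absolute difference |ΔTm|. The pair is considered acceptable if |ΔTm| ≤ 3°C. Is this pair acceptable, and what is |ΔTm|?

Forward: A=9 T=5 G=6 C=6 → Tm = 2·14 + 4·12 = 76°C.
Reverse: A=5 T=3 G=7 C=10 → Tm = 2·8 + 4·17 = 84°C.
|ΔTm| = |76 − 84| = 8°C, > 3°C.

|ΔTm| = 8°C; the pair is not acceptable.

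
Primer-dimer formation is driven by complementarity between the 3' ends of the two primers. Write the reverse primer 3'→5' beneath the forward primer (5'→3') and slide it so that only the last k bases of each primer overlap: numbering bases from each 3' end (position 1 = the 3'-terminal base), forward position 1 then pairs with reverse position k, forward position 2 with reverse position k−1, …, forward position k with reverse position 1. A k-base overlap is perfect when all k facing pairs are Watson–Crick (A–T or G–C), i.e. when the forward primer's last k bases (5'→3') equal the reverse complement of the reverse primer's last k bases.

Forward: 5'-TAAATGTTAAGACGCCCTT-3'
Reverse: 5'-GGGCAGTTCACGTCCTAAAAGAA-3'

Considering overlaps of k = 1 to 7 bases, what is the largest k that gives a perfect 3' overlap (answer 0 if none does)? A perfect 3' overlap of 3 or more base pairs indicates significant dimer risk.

Last 7 bases (5'→3') — forward …CGCCCTT, reverse …AAAAGAA.
Reverse complement of the reverse primer's last 7 bases: TTCTTTT; its first k bases are the reverse complement of the reverse primer's last k bases, so a perfect k-base overlap needs the forward primer's last k bases to equal them.
Comparing (forward last k vs required): k=1: T vs T ✓; k=2: TT vs TT ✓; k=3: CTT vs TTC ✗; k=4: CCTT vs TTCT ✗; k=5: CCCTT vs TTCTT ✗; k=6: GCCCTT vs TTCTTT ✗; k=7: CGCCCTT vs TTCTTTT ✗.
Perfect overlaps at k = 1, 2; the largest is 2.

Longest perfect overlap: 2 complementary base pairs; below the dimer-risk threshold (threshold 3).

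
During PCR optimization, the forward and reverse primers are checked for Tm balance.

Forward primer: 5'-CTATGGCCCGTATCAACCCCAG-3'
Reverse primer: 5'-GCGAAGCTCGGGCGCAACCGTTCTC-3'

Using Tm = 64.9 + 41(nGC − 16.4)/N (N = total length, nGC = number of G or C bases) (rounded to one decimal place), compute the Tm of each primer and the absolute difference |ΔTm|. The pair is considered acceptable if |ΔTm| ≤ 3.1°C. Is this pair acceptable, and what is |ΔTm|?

|ΔTm| = 7.3°C; the pair is not acceptable.

Forward: G+C = 13, N = 22 → Tm = 64.9 + 41·(13 − 16.4)/22 = 58.6°C.
Reverse: G+C = 17, N = 25 → Tm = 64.9 + 41·(17 − 16.4)/25 = 65.9°C.
|ΔTm| = |58.6 − 65.9| = 7.3°C, > 3.1°C.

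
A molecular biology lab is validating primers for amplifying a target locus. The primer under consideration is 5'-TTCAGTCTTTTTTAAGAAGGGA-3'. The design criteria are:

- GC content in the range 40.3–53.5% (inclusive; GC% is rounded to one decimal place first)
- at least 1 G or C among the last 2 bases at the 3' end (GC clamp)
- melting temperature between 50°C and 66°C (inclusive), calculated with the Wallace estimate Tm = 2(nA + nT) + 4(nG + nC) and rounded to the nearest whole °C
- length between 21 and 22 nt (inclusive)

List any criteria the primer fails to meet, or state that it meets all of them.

Base counts: A=6, T=9, G=5, C=2 (length 22).
GC content: GC 7/22 = 31.8%, outside 40.3–53.5% ✗
GC clamp: 3' end GA has 1 G/C ✓
Tm: Tm = 2·15 + 4·7 = 58°C ✓
length: length 22 ✓

Fails: GC content.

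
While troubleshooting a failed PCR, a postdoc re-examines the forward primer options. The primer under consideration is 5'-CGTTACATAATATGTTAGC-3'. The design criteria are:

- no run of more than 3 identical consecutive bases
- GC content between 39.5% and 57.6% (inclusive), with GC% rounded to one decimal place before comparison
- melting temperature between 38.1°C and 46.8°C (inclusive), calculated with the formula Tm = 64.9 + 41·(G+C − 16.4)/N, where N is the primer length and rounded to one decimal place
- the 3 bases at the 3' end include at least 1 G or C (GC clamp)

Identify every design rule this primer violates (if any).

Base counts: A=6, T=7, G=3, C=3 (length 19).
homopolymer run: longest run = 2 ✓
GC content: GC 6/19 = 31.6%, outside 39.5–57.6% ✗
Tm: Tm = 64.9 + 41·(6 − 16.4)/19 = 42.5°C ✓
GC clamp: 3' end AGC has 2 G/C ✓

Fails: GC content.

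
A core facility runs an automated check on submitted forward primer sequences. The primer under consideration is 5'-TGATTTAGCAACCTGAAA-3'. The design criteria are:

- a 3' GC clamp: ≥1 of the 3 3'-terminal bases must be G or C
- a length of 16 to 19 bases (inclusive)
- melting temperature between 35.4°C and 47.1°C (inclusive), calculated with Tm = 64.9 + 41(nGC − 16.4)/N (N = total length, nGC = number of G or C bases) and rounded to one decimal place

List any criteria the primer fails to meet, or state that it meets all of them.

Base counts: A=7, T=5, G=3, C=3 (length 18).
GC clamp: 3' end AAA has 0 G/C, need ≥1 ✗
length: length 18 ✓
Tm: Tm = 64.9 + 41·(6 − 16.4)/18 = 41.2°C ✓

Fails: GC clamp.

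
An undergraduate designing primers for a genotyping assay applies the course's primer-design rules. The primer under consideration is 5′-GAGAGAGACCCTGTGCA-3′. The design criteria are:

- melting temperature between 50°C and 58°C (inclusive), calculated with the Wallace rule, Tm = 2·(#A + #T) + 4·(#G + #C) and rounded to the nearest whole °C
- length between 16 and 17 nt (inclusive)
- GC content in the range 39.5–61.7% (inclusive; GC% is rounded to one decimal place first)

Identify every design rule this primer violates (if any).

Base counts: A=5, T=2, G=6, C=4 (length 17).
Tm: Tm = 2·7 + 4·10 = 54°C ✓
length: length 17 ✓
GC content: GC 10/17 = 58.8% ✓

Meets all criteria.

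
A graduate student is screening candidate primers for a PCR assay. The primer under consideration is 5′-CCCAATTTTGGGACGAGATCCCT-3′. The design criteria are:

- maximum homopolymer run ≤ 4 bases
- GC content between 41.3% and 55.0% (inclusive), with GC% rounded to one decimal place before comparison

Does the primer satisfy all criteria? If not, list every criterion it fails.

Base counts: A=5, T=6, G=5, C=7 (length 23).
homopolymer run: longest run = 4 ✓
GC content: GC 12/23 = 52.2% ✓

Meets all criteria.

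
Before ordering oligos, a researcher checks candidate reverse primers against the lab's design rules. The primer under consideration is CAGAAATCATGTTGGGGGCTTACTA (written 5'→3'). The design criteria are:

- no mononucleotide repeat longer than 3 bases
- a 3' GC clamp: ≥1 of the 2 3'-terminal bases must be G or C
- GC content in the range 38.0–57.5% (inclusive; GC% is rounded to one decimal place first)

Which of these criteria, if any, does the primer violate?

Base counts: A=7, T=7, G=7, C=4 (length 25).
homopolymer run: longest run = 5, exceeds 3 ✗
GC clamp: 3' end TA has 0 G/C, need ≥1 ✗
GC content: GC 11/25 = 44.0% ✓

Fails: homopolymer run, GC clamp.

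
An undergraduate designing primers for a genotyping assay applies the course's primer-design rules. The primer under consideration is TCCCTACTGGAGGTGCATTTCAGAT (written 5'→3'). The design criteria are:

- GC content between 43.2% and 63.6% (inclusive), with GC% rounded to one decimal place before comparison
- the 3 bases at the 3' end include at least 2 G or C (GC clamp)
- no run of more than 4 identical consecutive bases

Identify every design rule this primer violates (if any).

Base counts: A=5, T=8, G=6, C=6 (length 25).
GC content: GC 12/25 = 48.0% ✓
GC clamp: 3' end GAT has 1 G/C, need ≥2 ✗
homopolymer run: longest run = 3 ✓

Fails: GC clamp.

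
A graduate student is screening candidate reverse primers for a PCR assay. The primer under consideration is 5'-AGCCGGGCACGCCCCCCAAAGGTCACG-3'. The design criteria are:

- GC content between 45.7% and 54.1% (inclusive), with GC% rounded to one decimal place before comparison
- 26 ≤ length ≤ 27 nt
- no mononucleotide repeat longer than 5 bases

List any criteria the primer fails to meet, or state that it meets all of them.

Base counts: A=6, T=1, G=8, C=12 (length 27).
GC content: GC 20/27 = 74.1%, outside 45.7–54.1% ✗
length: length 27 ✓
homopolymer run: longest run = 6, exceeds 5 ✗

Fails: GC content, homopolymer run.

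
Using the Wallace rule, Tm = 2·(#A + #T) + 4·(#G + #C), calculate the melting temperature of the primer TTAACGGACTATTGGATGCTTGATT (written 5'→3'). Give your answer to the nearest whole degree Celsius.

Base counts: A=6, T=10, G=6, C=3 (length 25).
Tm = 2·(6+10) + 4·(6+3) = 2·16 + 4·9 = 32 + 36 = 68°C.

68°C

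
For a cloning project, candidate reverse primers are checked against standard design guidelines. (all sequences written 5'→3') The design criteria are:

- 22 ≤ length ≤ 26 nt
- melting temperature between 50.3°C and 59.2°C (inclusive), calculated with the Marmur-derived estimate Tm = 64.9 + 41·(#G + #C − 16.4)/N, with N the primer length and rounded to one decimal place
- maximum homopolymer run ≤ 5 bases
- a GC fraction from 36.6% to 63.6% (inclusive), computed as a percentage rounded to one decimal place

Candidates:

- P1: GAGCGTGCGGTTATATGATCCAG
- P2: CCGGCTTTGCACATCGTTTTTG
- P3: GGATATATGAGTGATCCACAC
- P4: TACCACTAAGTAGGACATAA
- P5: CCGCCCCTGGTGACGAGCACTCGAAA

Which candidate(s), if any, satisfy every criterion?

P1 and P2.

P1 (23 nt, A=5 T=6 G=8 C=4): length 23 ✓; Tm = 64.9 + 41·(12 − 16.4)/23 = 57.1°C ✓; longest run = 2 ✓; GC 12/23 = 52.2% ✓ — passes.
P2 (22 nt, A=2 T=9 G=5 C=6): length 22 ✓; Tm = 64.9 + 41·(11 − 16.4)/22 = 54.8°C ✓; longest run = 5 ✓; GC 11/22 = 50.0% ✓ — passes.
P3 (21 nt, A=7 T=5 G=5 C=4): length 21, outside 22–26 ✗; Tm = 64.9 + 41·(9 − 16.4)/21 = 50.5°C ✓; longest run = 2 ✓; GC 9/21 = 42.9% ✓ — fails.
P4 (20 nt, A=9 T=4 G=3 C=4): length 20, outside 22–26 ✗; Tm = 64.9 + 41·(7 − 16.4)/20 = 45.6°C, outside 50.3–59.2°C ✗; longest run = 2 ✓; GC 7/20 = 35.0%, outside 36.6–63.6% ✗ — fails.
P5 (26 nt, A=6 T=3 G=7 C=10): length 26 ✓; Tm = 64.9 + 41·(17 − 16.4)/26 = 65.8°C, outside 50.3–59.2°C ✗; longest run = 4 ✓; GC 17/26 = 65.4%, outside 36.6–63.6% ✗ — fails.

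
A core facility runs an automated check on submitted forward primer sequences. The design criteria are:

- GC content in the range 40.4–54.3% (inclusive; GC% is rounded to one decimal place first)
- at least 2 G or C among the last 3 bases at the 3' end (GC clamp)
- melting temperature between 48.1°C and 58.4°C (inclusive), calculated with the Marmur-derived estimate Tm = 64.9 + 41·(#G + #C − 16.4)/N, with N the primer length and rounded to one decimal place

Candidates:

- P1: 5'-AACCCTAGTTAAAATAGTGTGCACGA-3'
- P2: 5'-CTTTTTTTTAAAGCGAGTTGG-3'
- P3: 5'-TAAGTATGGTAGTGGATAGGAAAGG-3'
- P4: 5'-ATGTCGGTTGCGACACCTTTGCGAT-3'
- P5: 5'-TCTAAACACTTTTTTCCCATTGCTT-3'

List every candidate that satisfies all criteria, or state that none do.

P1 (26 nt, A=10 T=6 G=5 C=5): GC 10/26 = 38.5%, outside 40.4–54.3% ✗; 3' end CGA has 2 G/C ✓; Tm = 64.9 + 41·(10 − 16.4)/26 = 54.8°C ✓ — fails.
P2 (21 nt, A=4 T=10 G=5 C=2): GC 7/21 = 33.3%, outside 40.4–54.3% ✗; 3' end TGG has 2 G/C ✓; Tm = 64.9 + 41·(7 − 16.4)/21 = 46.5°C, outside 48.1–58.4°C ✗ — fails.
P3 (25 nt, A=9 T=6 G=10 C=0): GC 10/25 = 40.0%, outside 40.4–54.3% ✗; 3' end AGG has 2 G/C ✓; Tm = 64.9 + 41·(10 − 16.4)/25 = 54.4°C ✓ — fails.
P4 (25 nt, A=4 T=8 G=7 C=6): GC 13/25 = 52.0% ✓; 3' end GAT has 1 G/C, need ≥2 ✗; Tm = 64.9 + 41·(13 − 16.4)/25 = 59.3°C, outside 48.1–58.4°C ✗ — fails.
P5 (25 nt, A=5 T=12 G=1 C=7): GC 8/25 = 32.0%, outside 40.4–54.3% ✗; 3' end CTT has 1 G/C, need ≥2 ✗; Tm = 64.9 + 41·(8 − 16.4)/25 = 51.1°C ✓ — fails.

None of the candidates satisfy all criteria.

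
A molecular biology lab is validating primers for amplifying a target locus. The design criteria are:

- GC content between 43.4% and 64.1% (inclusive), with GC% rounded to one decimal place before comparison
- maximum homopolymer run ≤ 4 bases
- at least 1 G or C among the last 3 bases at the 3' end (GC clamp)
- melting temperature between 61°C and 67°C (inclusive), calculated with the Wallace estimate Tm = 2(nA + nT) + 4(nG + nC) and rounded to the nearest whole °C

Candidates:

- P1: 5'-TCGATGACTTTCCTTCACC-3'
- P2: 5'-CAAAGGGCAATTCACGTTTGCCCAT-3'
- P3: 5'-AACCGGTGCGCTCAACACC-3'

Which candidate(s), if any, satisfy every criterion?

P3 only.

P1 (19 nt, A=3 T=7 G=2 C=7): GC 9/19 = 47.4% ✓; longest run = 3 ✓; 3' end ACC has 2 G/C ✓; Tm = 2·10 + 4·9 = 56°C, outside 61–67°C ✗ — fails.
P2 (25 nt, A=7 T=6 G=5 C=7): GC 12/25 = 48.0% ✓; longest run = 3 ✓; 3' end CAT has 1 G/C ✓; Tm = 2·13 + 4·12 = 74°C, outside 61–67°C ✗ — fails.
P3 (19 nt, A=5 T=2 G=4 C=8): GC 12/19 = 63.2% ✓; longest run = 2 ✓; 3' end ACC has 2 G/C ✓; Tm = 2·7 + 4·12 = 62°C ✓ — passes.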